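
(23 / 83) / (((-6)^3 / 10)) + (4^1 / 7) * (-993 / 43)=-35639623 / 2698164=-13.21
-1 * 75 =-75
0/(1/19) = 0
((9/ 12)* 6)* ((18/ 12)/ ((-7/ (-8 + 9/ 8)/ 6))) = 4455/ 112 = 39.78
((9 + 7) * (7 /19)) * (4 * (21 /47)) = 9408 /893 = 10.54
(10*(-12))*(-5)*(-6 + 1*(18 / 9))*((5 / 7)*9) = -108000 / 7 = -15428.57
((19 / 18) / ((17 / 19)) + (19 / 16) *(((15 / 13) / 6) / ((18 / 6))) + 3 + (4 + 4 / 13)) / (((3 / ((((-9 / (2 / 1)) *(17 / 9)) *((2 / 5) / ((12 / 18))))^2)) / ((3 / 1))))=9265901 / 41600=222.74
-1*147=-147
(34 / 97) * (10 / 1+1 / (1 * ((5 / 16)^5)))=36714084 / 303125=121.12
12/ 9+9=10.33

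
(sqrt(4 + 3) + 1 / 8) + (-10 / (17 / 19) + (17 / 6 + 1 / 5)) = -16357 / 2040 + sqrt(7) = -5.37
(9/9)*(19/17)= 19/17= 1.12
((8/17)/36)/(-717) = -2/109701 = -0.00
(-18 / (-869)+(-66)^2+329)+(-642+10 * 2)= 3530765 / 869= 4063.02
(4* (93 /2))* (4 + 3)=1302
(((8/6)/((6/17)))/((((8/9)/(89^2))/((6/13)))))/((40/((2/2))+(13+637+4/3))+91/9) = 3635739/164138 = 22.15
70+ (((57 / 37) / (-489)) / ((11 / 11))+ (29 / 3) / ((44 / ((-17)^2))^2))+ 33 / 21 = 488.60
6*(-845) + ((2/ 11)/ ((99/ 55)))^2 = -49690970/ 9801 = -5069.99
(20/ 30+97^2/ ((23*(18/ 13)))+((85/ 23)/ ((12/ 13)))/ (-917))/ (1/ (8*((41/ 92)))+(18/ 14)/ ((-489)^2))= 244916286792263/ 231996293694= 1055.69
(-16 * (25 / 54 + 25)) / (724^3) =-1375 / 1280824056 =-0.00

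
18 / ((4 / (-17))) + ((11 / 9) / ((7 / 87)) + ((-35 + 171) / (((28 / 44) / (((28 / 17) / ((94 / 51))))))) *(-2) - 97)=-540.27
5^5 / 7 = 3125 / 7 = 446.43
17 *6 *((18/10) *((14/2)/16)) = 3213/40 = 80.32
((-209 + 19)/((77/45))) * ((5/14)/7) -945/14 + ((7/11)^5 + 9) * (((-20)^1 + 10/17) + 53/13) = -5195278991569/24416297906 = -212.78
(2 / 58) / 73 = 0.00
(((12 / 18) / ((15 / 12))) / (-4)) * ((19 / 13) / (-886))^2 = -361 / 994982430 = -0.00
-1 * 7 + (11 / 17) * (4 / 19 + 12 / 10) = -9831 / 1615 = -6.09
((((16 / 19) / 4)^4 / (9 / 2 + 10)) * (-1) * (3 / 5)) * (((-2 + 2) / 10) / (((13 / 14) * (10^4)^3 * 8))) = 0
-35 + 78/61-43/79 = -165126/4819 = -34.27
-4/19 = -0.21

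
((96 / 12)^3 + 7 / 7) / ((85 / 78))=40014 / 85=470.75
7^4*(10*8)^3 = 1229312000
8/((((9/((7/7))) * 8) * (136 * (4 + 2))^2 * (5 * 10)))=0.00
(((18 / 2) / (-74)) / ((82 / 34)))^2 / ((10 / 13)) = 304317 / 92051560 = 0.00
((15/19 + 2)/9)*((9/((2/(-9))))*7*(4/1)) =-6678/19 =-351.47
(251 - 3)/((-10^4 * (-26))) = 31/32500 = 0.00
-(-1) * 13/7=13/7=1.86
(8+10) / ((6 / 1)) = 3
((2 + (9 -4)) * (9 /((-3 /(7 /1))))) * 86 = -12642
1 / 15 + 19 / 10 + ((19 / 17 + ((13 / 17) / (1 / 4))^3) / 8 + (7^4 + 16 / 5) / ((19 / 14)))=3981510047 / 2240328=1777.20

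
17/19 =0.89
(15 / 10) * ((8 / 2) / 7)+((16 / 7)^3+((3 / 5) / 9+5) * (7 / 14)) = 15.33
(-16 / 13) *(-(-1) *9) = -11.08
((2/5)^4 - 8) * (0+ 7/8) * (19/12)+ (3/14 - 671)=-35796263/52500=-681.83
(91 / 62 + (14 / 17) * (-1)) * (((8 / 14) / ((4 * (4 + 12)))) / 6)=97 / 101184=0.00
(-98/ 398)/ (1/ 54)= -2646/ 199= -13.30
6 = 6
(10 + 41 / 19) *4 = 924 / 19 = 48.63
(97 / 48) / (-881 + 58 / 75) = -0.00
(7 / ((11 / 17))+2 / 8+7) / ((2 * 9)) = 265 / 264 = 1.00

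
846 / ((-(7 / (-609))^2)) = -6403374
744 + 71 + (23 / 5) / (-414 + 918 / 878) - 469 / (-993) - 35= 780.46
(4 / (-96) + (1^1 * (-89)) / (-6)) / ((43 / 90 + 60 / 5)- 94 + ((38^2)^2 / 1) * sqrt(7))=39069525 / 986079256795566524 + 249825357000 * sqrt(7) / 246519814198891631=0.00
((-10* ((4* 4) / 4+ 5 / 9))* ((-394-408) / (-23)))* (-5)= 1644100 / 207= 7942.51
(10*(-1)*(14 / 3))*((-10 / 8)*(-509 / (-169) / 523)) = 89075 / 265161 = 0.34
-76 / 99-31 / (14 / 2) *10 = -31222 / 693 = -45.05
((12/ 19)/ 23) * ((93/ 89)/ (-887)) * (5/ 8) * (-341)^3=55314290295/ 68996182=801.70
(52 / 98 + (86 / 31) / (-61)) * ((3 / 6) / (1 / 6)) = 134856 / 92659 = 1.46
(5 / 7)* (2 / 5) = 2 / 7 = 0.29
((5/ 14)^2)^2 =625/ 38416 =0.02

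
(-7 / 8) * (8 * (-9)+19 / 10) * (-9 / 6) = -14721 / 160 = -92.01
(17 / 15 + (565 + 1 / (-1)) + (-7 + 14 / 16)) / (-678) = -67081 / 81360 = -0.82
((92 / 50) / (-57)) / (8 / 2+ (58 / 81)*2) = -621 / 104500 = -0.01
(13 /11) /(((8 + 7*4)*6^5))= 13 /3079296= 0.00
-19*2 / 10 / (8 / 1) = -19 / 40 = -0.48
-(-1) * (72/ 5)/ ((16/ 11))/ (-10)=-99/ 100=-0.99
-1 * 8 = -8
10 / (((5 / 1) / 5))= 10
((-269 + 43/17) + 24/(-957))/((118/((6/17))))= -4335618/5439269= -0.80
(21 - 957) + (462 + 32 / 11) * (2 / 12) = -28331 / 33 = -858.52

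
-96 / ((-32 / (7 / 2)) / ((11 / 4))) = 231 / 8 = 28.88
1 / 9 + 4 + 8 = 109 / 9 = 12.11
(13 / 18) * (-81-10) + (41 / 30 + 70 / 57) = -53974 / 855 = -63.13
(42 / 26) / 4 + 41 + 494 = 27841 / 52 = 535.40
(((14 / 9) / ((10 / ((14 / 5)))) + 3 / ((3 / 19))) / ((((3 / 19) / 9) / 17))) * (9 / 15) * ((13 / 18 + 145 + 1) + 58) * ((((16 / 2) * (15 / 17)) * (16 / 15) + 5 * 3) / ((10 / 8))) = 46906101154 / 1125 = 41694312.14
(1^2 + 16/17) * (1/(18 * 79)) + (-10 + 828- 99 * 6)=1805003/8058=224.00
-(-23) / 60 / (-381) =-23 / 22860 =-0.00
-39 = -39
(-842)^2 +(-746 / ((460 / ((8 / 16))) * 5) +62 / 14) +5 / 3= 34243247767 / 48300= 708969.93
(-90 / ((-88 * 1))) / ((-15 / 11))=-3 / 4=-0.75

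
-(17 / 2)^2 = -289 / 4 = -72.25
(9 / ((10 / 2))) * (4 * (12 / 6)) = 72 / 5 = 14.40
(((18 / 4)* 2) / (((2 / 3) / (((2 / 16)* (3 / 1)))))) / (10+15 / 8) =81 / 190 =0.43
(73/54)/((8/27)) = 73/16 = 4.56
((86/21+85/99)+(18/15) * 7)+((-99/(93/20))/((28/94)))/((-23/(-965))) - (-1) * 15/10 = -14744084419/4941090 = -2983.97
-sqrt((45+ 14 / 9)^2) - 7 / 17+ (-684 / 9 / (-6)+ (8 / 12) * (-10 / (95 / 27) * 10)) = -154792 / 2907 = -53.25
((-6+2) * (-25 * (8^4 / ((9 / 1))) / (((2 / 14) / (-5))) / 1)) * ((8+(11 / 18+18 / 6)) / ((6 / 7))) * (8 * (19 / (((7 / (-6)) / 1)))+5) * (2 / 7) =187692032000 / 243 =772395193.42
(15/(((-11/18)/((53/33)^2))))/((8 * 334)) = -42135/1778216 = -0.02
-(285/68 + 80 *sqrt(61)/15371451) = -285/68 - 80 *sqrt(61)/15371451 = -4.19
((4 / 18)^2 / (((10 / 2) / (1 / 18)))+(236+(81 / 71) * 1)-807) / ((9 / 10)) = -294953116 / 465831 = -633.18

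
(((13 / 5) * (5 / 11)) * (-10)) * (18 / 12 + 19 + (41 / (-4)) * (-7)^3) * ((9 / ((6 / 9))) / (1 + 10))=-24824475 / 484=-51290.24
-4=-4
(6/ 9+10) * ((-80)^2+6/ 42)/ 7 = 1433632/ 147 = 9752.60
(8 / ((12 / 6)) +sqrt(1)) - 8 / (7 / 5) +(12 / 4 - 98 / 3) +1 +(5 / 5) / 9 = -1844 / 63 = -29.27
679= 679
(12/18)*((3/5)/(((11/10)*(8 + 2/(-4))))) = 8/165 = 0.05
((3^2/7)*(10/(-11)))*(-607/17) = 54630/1309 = 41.73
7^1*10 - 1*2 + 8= 76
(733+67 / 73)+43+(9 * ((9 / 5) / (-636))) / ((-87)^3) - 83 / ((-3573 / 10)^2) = 18718173323821095917 / 24092881883769780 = 776.92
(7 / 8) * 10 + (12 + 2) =91 / 4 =22.75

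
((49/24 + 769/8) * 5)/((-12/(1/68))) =-2945/4896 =-0.60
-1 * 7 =-7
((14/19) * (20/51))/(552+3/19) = 280/535041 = 0.00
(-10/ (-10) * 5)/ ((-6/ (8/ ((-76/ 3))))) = 5/ 19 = 0.26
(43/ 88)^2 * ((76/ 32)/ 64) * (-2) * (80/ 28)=-175655/ 3469312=-0.05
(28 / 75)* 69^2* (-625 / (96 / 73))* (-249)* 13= 21875565075 / 8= 2734445634.38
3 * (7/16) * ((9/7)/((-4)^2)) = 27/256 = 0.11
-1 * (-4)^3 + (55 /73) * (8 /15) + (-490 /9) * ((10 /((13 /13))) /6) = -51914 /1971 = -26.34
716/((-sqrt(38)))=-358 * sqrt(38)/19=-116.15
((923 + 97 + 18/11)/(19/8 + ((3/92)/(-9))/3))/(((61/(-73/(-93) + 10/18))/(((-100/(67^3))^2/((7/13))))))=9139640640000/4706969984355009343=0.00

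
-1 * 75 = -75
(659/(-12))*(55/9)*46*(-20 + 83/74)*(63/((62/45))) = 122281749975/9176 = 13326258.72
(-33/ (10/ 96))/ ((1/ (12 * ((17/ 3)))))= -107712/ 5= -21542.40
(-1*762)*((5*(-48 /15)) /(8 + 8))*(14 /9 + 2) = 8128 /3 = 2709.33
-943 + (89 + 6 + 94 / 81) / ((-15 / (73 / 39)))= -45252652 / 47385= -955.00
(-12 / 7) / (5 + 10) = -4 / 35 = -0.11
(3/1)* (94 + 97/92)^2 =229425075/8464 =27105.99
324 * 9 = 2916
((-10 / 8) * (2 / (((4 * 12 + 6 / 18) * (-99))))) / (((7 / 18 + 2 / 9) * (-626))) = -3 / 2196634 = -0.00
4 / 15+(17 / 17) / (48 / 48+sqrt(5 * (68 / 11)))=2 * sqrt(935) / 329+1151 / 4935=0.42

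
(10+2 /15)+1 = 167 /15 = 11.13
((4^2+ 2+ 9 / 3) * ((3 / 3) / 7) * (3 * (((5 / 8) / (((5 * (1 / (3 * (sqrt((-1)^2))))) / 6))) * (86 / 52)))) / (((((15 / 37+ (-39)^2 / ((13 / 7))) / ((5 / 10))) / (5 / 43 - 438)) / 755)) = -14201679105 / 2102048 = -6756.12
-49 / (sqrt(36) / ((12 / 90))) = -1.09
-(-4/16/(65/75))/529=15/27508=0.00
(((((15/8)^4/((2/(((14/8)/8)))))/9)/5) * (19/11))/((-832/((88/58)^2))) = -1645875/11464081408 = -0.00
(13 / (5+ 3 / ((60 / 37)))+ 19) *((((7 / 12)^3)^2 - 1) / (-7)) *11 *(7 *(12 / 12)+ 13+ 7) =851.73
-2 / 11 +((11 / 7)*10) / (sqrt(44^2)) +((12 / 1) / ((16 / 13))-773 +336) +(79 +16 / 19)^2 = 5947.69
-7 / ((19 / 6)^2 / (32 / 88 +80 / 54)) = -15344 / 11913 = -1.29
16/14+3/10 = 101/70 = 1.44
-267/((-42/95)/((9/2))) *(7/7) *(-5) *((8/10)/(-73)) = 76095/511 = 148.91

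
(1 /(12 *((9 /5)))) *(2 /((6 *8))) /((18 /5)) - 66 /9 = -342119 /46656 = -7.33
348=348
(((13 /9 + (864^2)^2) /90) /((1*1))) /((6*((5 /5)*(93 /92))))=115352049549611 /112995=1020859768.57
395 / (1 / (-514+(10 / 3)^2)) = -1787770 / 9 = -198641.11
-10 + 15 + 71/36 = 251/36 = 6.97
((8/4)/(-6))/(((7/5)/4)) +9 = 169/21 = 8.05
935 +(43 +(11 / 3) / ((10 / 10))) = 2945 / 3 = 981.67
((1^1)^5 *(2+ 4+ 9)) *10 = 150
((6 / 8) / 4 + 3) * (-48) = -153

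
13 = 13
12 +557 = 569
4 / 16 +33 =133 / 4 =33.25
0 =0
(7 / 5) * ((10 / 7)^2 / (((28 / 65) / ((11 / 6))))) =3575 / 294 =12.16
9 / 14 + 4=65 / 14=4.64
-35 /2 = -17.50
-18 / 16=-9 / 8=-1.12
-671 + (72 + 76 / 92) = -13758 / 23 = -598.17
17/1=17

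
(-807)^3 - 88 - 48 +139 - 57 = -525557997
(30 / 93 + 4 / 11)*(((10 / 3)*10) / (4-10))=-1300 / 341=-3.81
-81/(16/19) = -1539/16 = -96.19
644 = 644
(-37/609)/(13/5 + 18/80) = -1480/68817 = -0.02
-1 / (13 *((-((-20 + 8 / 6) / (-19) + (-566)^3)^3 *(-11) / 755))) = 139820715 / 157873224049682408436423493910528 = 0.00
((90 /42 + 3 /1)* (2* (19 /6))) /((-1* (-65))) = 228 /455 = 0.50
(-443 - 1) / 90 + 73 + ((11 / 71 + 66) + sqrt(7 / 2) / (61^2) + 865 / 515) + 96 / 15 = sqrt(14) / 7442 + 15609731 / 109695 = 142.30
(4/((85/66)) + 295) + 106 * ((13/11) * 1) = 395859/935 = 423.38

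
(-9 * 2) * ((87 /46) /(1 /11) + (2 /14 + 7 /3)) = -67467 /161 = -419.05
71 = 71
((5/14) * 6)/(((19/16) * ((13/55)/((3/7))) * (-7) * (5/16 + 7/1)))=-70400/1101373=-0.06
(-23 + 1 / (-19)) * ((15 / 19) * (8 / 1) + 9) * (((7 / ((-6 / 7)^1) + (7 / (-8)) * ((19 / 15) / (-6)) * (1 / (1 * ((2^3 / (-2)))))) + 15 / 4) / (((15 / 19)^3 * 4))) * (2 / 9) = 1729229767 / 9720000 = 177.90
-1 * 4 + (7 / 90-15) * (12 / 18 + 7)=-31969 / 270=-118.40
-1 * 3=-3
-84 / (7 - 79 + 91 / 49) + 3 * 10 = 15318 / 491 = 31.20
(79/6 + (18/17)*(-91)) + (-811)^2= 67079057/102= 657637.81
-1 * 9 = -9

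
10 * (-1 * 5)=-50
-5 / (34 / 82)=-205 / 17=-12.06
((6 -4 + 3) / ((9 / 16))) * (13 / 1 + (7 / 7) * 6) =1520 / 9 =168.89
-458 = -458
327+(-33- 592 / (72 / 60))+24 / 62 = -18502 / 93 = -198.95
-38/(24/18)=-57/2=-28.50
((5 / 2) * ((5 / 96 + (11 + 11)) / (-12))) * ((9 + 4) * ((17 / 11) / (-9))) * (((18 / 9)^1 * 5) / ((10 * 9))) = 2339285 / 2052864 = 1.14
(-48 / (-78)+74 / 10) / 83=0.10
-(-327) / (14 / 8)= 1308 / 7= 186.86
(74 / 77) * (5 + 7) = 888 / 77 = 11.53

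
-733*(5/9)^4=-458125/6561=-69.83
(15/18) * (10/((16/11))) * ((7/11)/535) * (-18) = -105/856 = -0.12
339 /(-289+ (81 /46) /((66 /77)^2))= -62376 /52735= -1.18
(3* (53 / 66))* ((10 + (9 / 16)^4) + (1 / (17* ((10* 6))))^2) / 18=2281195107413 / 1687545446400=1.35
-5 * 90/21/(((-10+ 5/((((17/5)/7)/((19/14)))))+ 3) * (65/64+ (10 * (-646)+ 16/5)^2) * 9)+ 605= 200852701404325765/331987936209993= 605.00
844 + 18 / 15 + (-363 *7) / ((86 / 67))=-487799 / 430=-1134.42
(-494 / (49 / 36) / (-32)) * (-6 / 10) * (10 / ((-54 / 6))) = 741 / 98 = 7.56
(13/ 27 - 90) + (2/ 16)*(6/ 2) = -19255/ 216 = -89.14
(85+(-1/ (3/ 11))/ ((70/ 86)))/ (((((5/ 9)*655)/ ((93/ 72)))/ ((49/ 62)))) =14791/ 65500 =0.23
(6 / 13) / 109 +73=103447 / 1417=73.00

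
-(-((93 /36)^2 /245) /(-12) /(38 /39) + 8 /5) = -8592589 /5362560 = -1.60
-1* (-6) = 6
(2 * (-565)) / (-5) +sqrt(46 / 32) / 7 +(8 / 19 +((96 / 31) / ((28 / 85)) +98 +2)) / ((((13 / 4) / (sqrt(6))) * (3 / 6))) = sqrt(23) / 28 +3622368 * sqrt(6) / 53599 +226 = 391.71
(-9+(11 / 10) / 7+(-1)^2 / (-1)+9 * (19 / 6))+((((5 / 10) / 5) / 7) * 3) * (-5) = 1291 / 70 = 18.44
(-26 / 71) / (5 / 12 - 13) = 312 / 10721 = 0.03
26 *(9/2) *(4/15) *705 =21996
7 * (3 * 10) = 210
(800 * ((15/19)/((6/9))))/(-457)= -18000/8683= -2.07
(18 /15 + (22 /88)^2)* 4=101 /20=5.05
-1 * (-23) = 23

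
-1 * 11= -11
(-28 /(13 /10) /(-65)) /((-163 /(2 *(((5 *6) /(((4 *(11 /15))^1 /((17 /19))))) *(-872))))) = 186782400 /5757323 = 32.44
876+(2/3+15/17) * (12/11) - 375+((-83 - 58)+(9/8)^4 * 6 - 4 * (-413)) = 774875601/382976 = 2023.30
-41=-41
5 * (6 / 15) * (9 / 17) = 18 / 17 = 1.06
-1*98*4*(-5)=1960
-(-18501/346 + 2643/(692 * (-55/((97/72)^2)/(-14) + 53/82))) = 136860129945/2626254007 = 52.11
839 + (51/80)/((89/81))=5977811/7120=839.58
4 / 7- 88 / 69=-340 / 483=-0.70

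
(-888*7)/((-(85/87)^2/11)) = 517537944/7225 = 71631.55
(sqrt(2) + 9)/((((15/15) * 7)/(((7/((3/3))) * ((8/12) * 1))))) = 2 * sqrt(2)/3 + 6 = 6.94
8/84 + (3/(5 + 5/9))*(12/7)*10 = 982/105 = 9.35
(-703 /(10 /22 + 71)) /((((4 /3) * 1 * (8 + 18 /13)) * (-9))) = 100529 /1150704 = 0.09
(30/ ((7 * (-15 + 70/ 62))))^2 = 8649/ 90601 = 0.10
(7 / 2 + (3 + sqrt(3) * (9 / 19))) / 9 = sqrt(3) / 19 + 13 / 18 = 0.81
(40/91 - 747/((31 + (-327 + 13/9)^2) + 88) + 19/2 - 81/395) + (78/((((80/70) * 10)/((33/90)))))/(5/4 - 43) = 9.67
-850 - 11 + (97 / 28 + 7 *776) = 4574.46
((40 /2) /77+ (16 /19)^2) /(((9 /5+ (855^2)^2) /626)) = 42148580 /37136621786932899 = 0.00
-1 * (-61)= 61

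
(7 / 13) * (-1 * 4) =-28 / 13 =-2.15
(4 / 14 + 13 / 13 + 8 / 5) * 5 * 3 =43.29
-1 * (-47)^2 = -2209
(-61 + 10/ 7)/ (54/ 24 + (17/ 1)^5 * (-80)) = 1668/ 3180479617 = 0.00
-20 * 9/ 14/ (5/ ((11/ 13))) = -198/ 91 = -2.18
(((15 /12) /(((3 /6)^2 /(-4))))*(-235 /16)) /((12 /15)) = 367.19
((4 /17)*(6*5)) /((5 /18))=25.41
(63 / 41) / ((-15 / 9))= -189 / 205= -0.92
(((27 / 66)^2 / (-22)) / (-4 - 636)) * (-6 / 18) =-27 / 6814720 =-0.00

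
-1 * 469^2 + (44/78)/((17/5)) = -219960.83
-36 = -36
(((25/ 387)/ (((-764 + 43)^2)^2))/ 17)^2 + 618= 1953396321896853555188375952168043/ 3160835472325005752731999922601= 618.00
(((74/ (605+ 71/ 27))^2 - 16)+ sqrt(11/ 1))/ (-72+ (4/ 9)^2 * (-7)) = 0.17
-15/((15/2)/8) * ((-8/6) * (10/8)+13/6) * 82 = -656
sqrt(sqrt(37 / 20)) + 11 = sqrt(2) * 37^(1 / 4) * 5^(3 / 4) / 10 + 11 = 12.17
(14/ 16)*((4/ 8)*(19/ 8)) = 133/ 128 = 1.04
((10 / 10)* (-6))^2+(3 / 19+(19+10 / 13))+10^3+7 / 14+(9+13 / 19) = 1066.11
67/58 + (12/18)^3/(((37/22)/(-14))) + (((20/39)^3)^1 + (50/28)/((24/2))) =-3662809439/3564360072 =-1.03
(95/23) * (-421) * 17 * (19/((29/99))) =-1278920115/667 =-1917421.46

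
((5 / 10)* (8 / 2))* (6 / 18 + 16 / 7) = 110 / 21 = 5.24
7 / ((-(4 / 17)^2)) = -2023 / 16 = -126.44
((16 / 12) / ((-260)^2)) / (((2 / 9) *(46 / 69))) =9 / 67600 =0.00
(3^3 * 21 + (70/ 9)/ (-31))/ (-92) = -158123/ 25668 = -6.16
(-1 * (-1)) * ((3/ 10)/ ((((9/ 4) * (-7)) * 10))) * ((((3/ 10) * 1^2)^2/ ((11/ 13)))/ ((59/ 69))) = -2691/ 11357500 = -0.00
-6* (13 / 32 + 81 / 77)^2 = -38728947 / 3035648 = -12.76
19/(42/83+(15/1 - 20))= -1577/373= -4.23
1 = 1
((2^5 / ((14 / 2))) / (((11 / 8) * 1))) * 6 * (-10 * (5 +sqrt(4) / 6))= -81920 / 77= -1063.90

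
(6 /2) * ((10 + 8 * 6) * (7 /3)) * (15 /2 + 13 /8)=14819 /4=3704.75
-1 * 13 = -13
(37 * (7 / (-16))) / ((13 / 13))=-16.19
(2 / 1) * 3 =6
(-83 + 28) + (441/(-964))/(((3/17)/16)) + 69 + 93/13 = -20.32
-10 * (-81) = 810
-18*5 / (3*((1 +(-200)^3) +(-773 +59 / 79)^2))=37446 / 9241203539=0.00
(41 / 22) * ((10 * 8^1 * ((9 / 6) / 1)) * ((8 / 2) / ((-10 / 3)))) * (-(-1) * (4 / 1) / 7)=-11808 / 77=-153.35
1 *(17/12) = 17/12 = 1.42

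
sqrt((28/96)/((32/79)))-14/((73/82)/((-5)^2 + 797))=-943656/73 + sqrt(1659)/48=-12925.95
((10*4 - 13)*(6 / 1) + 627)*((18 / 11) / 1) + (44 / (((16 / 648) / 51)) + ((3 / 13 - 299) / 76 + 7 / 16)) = 4006796731 / 43472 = 92169.60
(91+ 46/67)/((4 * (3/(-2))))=-6143/402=-15.28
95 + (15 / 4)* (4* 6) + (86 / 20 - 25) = 1643 / 10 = 164.30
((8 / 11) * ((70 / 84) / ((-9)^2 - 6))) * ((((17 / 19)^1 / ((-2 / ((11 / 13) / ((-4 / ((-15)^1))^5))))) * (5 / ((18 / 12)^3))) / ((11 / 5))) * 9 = -2390625 / 173888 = -13.75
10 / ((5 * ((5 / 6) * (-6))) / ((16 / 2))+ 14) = 0.92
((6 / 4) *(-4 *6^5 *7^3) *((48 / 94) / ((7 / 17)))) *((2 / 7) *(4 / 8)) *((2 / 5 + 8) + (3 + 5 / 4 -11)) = -1099308672 / 235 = -4677909.24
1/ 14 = 0.07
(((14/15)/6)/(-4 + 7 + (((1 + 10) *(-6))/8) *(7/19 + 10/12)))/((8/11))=-1463/47295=-0.03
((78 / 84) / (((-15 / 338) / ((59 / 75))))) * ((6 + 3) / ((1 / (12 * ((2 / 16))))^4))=-10499463 / 14000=-749.96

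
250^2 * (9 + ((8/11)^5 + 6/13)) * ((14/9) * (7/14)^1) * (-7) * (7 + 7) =-867586643875000/18842967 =-46042995.45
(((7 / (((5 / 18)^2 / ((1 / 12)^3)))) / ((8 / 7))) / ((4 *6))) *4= 0.01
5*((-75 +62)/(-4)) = 65/4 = 16.25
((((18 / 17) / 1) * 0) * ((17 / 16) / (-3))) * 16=0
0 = 0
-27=-27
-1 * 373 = -373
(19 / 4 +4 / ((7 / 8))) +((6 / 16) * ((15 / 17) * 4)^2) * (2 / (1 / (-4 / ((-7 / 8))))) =60147 / 1156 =52.03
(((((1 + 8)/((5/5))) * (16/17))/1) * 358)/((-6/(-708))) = 357831.53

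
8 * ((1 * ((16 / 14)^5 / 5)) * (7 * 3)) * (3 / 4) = 589824 / 12005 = 49.13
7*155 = 1085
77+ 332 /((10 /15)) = 575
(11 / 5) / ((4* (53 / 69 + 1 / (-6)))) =759 / 830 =0.91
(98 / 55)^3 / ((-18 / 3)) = -470596 / 499125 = -0.94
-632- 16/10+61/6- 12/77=-1440491/2310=-623.59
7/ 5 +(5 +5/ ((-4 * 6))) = 743/ 120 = 6.19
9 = 9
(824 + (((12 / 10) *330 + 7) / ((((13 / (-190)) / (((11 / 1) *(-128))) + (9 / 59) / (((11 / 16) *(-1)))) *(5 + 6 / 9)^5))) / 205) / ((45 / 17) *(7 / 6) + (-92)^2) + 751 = 2592505534619767255983 / 3451624008163350833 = 751.10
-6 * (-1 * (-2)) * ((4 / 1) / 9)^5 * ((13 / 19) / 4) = -13312 / 373977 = -0.04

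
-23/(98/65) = -1495/98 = -15.26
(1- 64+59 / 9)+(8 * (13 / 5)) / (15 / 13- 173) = -2843264 / 50265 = -56.57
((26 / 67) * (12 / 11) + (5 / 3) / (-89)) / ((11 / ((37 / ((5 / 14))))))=41242642 / 10822845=3.81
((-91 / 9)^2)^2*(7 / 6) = 480024727 / 39366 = 12193.89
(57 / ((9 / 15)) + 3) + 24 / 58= 2854 / 29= 98.41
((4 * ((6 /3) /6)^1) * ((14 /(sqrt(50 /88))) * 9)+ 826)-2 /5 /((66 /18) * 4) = 336 * sqrt(11) /5+ 90857 /110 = 1048.85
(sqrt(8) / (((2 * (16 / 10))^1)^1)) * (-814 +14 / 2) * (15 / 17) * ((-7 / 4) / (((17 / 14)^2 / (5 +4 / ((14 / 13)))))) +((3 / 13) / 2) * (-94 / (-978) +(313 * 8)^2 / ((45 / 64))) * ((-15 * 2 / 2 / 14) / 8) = -65408807617 / 474656 +180909225 * sqrt(2) / 39304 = -131293.18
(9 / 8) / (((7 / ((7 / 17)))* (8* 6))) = 3 / 2176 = 0.00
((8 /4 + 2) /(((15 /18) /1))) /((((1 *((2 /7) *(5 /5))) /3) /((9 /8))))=567 /10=56.70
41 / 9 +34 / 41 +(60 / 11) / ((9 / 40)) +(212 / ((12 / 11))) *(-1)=-668542 / 4059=-164.71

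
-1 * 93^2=-8649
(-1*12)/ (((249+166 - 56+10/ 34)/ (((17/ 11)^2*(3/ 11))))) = -0.02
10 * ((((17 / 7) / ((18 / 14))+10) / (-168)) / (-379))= 535 / 286524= 0.00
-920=-920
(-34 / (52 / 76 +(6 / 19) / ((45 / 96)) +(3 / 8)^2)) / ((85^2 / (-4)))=9728 / 774435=0.01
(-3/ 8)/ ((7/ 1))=-3/ 56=-0.05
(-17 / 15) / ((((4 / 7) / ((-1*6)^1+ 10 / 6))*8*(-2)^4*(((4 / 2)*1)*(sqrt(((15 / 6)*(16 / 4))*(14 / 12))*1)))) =221*sqrt(105) / 230400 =0.01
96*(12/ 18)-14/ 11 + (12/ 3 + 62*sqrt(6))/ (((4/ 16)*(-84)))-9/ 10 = 142381/ 2310-62*sqrt(6)/ 21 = 54.40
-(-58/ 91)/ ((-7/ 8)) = -464/ 637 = -0.73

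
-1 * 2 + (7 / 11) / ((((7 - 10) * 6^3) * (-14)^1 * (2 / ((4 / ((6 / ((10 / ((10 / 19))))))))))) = -85517 / 42768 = -2.00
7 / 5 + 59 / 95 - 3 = -93 / 95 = -0.98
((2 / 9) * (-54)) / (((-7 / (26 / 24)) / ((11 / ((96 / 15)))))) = 715 / 224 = 3.19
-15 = -15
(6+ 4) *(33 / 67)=330 / 67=4.93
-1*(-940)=940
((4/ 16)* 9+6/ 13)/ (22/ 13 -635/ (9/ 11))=-1269/ 362428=-0.00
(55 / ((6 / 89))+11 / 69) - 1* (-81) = 896.99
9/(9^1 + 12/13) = 39/43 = 0.91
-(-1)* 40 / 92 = 10 / 23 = 0.43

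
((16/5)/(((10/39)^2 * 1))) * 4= 24336/125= 194.69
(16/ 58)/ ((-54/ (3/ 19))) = -4/ 4959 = -0.00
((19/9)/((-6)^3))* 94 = -893/972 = -0.92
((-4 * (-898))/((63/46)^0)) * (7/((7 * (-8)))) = -449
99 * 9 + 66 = 957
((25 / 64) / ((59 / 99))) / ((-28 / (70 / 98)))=-12375 / 740096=-0.02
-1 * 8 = -8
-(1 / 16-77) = 1231 / 16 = 76.94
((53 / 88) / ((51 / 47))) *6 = 2491 / 748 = 3.33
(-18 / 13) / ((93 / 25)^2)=-1250 / 12493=-0.10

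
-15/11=-1.36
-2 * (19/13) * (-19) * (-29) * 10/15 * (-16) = 670016/39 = 17179.90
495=495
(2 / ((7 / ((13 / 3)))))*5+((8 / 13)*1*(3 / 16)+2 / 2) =3989 / 546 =7.31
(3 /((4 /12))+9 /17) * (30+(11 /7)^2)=257742 /833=309.41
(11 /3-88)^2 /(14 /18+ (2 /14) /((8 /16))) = 448063 /67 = 6687.51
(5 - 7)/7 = -2/7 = -0.29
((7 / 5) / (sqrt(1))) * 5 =7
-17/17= -1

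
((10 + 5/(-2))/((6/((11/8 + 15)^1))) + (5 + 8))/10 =1071/320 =3.35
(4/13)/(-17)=-4/221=-0.02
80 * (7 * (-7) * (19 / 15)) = -14896 / 3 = -4965.33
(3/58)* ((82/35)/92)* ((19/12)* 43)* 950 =3182215/37352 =85.20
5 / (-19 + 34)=1 / 3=0.33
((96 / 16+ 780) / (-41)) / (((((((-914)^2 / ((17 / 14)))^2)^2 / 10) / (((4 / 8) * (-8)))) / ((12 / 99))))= 54706255 / 131849436025846330776914716864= 0.00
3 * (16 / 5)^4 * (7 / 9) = 458752 / 1875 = 244.67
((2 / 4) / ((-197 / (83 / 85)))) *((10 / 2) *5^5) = -259375 / 6698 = -38.72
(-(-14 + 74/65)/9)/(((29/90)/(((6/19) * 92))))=48576/377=128.85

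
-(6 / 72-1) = 11 / 12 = 0.92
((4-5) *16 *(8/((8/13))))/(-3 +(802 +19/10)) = -0.26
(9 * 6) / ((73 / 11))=594 / 73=8.14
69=69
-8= -8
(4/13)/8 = 1/26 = 0.04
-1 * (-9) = 9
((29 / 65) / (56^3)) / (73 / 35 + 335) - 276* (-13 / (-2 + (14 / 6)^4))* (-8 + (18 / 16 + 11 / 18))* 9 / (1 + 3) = -15760928612612317 / 8615329235968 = -1829.41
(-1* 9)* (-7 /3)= 21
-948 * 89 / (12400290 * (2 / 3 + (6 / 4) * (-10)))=14062 / 29622915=0.00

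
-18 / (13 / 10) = -180 / 13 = -13.85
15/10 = 1.50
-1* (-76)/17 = 76/17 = 4.47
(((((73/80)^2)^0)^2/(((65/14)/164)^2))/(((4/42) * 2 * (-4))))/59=-6918996/249275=-27.76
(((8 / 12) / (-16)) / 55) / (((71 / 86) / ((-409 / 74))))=17587 / 3467640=0.01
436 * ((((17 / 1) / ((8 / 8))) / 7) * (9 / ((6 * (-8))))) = -5559 / 28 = -198.54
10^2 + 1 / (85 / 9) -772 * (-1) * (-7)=-450831 / 85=-5303.89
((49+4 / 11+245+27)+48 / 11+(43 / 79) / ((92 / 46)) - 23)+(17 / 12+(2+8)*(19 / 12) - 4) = 1099283 / 3476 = 316.25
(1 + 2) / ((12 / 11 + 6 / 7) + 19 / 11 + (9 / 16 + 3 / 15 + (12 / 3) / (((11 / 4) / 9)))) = 18480 / 107977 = 0.17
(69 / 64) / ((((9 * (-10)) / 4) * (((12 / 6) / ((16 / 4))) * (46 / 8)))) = -1 / 60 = -0.02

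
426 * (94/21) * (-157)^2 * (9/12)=246761139/7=35251591.29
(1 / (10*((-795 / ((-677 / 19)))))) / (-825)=-677 / 124616250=-0.00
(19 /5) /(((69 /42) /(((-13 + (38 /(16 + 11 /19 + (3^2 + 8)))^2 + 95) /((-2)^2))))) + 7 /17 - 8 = 16142099833 /397885510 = 40.57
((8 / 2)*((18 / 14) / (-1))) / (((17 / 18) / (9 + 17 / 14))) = -46332 / 833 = -55.62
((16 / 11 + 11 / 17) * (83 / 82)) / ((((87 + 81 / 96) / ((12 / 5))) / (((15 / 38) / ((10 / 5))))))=0.01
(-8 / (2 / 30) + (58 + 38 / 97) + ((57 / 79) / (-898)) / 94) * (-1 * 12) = 119553745131 / 161712289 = 739.30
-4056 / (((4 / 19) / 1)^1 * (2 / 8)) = -77064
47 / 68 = 0.69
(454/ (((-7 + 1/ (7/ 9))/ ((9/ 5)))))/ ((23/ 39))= -557739/ 2300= -242.50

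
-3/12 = -1/4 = -0.25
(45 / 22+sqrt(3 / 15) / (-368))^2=342792121 / 81931520-9 * sqrt(5) / 4048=4.18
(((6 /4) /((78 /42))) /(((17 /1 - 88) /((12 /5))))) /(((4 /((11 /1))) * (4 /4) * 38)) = -693 /350740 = -0.00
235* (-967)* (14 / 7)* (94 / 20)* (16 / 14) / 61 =-17088824 / 427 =-40020.67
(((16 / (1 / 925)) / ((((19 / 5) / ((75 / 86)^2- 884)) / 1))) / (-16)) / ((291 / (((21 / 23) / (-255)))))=-42297542525 / 15988961244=-2.65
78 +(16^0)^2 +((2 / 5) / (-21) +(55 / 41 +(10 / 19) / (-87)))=63504946 / 790685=80.32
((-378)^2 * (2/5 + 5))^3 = 57417210784719076032/125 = 459337686277752608.26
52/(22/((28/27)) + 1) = 728/311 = 2.34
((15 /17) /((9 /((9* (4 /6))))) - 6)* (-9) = 828 /17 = 48.71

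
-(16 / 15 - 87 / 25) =181 / 75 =2.41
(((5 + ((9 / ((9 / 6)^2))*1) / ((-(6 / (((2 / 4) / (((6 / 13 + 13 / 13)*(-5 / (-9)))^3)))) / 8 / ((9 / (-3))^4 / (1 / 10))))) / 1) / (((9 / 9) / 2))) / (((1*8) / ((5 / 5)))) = -691039441 / 685900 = -1007.49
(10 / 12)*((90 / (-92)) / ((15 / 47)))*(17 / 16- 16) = 56165 / 1472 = 38.16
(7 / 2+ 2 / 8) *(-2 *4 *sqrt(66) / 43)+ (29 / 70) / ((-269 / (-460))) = -4.96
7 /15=0.47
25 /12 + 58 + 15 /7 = 5227 /84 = 62.23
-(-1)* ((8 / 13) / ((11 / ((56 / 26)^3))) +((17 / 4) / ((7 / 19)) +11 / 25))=2756626693 / 219919700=12.53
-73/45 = -1.62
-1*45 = -45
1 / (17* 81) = 1 / 1377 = 0.00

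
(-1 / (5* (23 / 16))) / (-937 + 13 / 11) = 88 / 591905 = 0.00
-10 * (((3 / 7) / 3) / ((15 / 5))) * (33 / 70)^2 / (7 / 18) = -3267 / 12005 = -0.27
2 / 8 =1 / 4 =0.25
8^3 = 512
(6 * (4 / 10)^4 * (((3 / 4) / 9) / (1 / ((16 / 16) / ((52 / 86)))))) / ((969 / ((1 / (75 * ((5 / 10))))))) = 344 / 590484375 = 0.00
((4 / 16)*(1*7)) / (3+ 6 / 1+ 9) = 7 / 72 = 0.10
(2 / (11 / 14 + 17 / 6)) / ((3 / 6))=21 / 19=1.11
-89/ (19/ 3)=-267/ 19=-14.05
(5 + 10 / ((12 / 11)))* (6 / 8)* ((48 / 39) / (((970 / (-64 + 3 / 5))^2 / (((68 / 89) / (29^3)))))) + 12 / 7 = 1.71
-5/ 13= -0.38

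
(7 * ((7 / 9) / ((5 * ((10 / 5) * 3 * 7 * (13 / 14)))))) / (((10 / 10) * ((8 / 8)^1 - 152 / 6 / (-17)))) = 833 / 74295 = 0.01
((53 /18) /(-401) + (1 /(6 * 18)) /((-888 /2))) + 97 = 1865047351 /19228752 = 96.99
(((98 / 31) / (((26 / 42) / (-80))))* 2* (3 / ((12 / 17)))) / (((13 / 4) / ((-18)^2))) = -1813674240 / 5239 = -346187.10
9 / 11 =0.82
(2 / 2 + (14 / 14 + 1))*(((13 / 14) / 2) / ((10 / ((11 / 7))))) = 429 / 1960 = 0.22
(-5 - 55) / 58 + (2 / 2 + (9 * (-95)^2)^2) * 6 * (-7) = -8035755762498 / 29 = -277095026293.03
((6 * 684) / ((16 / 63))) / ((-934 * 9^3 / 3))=-133 / 1868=-0.07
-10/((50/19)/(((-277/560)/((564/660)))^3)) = 537490711637/729319198720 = 0.74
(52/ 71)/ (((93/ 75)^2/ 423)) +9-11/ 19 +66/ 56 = 7662125717/ 36298892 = 211.08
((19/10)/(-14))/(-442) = 19/61880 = 0.00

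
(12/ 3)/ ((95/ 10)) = 8/ 19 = 0.42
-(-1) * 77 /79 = 77 /79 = 0.97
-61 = -61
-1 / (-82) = 1 / 82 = 0.01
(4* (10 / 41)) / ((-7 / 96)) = -3840 / 287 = -13.38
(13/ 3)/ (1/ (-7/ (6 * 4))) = -91/ 72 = -1.26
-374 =-374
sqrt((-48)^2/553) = 48*sqrt(553)/553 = 2.04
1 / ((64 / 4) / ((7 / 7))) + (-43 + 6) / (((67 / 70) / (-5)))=207267 / 1072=193.35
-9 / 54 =-1 / 6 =-0.17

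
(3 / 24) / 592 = 1 / 4736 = 0.00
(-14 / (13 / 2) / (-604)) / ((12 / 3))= 7 / 7852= 0.00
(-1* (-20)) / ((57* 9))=20 / 513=0.04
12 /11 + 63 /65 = 1473 /715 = 2.06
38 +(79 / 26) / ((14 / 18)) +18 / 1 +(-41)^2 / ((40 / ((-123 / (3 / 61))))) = -382362411 / 3640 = -105044.62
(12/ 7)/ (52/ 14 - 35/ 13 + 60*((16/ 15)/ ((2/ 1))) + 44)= 156/ 7009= 0.02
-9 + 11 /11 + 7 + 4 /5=-1 /5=-0.20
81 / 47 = 1.72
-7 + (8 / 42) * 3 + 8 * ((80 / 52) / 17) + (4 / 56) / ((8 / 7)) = -139653 / 24752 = -5.64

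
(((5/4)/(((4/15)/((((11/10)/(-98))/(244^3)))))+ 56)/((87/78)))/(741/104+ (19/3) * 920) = 99494292252381/11560741908482816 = 0.01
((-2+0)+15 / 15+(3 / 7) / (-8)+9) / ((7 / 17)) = 19.30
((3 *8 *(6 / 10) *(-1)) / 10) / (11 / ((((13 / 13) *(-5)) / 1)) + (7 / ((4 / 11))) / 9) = 1296 / 55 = 23.56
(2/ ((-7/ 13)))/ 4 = -13/ 14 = -0.93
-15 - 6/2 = -18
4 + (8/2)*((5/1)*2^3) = 164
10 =10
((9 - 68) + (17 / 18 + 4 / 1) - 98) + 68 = -1513 / 18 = -84.06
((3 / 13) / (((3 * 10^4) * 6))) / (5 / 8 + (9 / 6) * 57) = 1 / 67177500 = 0.00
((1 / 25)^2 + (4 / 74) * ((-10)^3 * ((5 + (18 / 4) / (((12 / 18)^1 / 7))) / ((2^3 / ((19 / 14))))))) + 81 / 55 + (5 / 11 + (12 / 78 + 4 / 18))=-397350858293 / 833332500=-476.82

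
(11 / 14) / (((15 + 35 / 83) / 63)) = 8217 / 2560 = 3.21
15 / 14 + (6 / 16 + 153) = 8649 / 56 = 154.45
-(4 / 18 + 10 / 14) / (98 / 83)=-4897 / 6174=-0.79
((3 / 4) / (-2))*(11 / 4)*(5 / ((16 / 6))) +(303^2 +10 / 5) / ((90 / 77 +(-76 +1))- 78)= -1815565477 / 2992896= -606.62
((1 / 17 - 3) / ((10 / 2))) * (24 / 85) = -48 / 289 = -0.17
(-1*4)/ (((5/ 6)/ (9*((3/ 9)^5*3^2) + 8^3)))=-12296/ 5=-2459.20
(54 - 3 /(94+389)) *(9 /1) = 78237 /161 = 485.94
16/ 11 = 1.45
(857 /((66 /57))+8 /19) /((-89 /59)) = -18263627 /37202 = -490.93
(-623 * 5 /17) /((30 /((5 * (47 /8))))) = -146405 /816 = -179.42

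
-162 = -162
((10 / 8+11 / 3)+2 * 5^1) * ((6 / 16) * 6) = 537 / 16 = 33.56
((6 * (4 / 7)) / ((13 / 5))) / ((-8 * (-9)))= 5 / 273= 0.02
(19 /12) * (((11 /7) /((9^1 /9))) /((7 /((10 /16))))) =1045 /4704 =0.22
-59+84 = 25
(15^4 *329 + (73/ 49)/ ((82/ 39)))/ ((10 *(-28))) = -66922304097/ 1125040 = -59484.38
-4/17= -0.24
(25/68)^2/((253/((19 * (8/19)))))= 625/146234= 0.00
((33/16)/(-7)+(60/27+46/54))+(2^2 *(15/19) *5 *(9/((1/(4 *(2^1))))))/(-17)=-62603585/976752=-64.09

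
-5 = -5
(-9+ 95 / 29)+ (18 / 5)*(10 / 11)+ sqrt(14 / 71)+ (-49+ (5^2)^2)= sqrt(994) / 71+ 182962 / 319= 573.99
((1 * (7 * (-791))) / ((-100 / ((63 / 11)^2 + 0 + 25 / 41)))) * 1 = 458889949 / 248050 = 1849.99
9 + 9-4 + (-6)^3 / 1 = -202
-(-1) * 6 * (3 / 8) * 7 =63 / 4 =15.75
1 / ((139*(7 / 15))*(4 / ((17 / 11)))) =255 / 42812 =0.01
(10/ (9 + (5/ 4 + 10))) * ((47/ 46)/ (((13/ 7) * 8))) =1645/ 48438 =0.03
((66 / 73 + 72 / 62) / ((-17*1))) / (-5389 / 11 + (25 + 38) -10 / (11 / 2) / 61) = 522709 / 1836836366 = 0.00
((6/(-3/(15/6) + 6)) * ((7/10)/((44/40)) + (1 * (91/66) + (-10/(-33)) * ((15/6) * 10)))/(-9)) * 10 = -5275/396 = -13.32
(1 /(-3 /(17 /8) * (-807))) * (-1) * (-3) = 17 /6456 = 0.00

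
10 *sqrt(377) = 194.16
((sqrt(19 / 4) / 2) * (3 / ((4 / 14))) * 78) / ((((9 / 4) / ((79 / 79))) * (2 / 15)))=2974.95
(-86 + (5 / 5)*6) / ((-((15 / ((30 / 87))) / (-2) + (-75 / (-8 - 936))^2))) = -71290880 / 19376583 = -3.68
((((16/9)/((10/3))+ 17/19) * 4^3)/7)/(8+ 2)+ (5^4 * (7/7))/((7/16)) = 14263024/9975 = 1429.88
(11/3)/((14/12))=22/7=3.14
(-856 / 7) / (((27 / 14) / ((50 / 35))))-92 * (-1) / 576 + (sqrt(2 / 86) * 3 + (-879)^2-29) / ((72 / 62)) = 31 * sqrt(43) / 516 + 2011608211 / 3024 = 665214.75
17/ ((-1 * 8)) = -17/ 8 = -2.12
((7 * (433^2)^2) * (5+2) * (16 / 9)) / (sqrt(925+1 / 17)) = 13779633047432 * sqrt(267342) / 70767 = 100679364063.13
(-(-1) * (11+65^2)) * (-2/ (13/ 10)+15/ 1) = 741300/ 13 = 57023.08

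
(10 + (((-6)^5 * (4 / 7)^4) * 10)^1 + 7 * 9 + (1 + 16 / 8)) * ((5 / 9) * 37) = -3648955540 / 21609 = -168862.77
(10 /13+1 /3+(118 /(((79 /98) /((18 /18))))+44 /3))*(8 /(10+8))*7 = 518084 /1027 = 504.46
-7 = -7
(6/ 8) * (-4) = -3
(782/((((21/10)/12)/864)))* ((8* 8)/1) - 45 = 1729658565/7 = 247094080.71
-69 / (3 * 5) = -23 / 5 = -4.60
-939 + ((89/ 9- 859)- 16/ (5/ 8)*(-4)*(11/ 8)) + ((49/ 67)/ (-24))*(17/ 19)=-754942231/ 458280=-1647.34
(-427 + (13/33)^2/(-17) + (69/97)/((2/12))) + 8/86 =-32635921150/77217723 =-422.65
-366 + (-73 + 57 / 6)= -859 / 2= -429.50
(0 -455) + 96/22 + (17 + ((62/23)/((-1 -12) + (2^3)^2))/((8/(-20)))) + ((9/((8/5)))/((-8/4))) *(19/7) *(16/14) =-559529735/1264494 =-442.49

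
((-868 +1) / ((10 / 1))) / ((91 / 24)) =-10404 / 455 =-22.87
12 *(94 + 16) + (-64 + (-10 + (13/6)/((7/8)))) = 26218/21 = 1248.48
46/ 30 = 23/ 15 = 1.53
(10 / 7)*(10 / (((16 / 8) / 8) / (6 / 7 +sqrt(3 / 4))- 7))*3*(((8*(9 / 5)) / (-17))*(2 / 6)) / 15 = 192*sqrt(3) / 7021 +3456 / 49147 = 0.12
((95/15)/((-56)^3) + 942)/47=496290797/24761856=20.04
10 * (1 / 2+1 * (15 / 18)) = 13.33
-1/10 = -0.10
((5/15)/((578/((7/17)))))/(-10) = -7/294780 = -0.00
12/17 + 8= 148/17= 8.71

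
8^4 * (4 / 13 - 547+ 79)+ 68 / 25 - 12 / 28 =-4358138787 / 2275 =-1915665.40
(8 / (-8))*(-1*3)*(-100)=-300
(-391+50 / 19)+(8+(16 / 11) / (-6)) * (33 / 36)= -65195 / 171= -381.26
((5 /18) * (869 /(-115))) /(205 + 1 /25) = -1975 /192924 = -0.01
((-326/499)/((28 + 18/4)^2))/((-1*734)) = 652/773736925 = 0.00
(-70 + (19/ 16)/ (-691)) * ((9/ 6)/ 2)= -2321817/ 44224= -52.50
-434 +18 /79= -34268 /79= -433.77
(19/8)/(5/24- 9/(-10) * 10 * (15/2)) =57/1625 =0.04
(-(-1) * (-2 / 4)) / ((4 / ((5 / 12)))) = -5 / 96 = -0.05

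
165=165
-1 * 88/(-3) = 29.33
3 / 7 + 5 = 38 / 7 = 5.43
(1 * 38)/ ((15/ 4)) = 152/ 15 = 10.13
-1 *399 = -399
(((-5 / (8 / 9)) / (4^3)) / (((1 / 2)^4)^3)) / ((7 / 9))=-3240 / 7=-462.86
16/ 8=2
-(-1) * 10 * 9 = 90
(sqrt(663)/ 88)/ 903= sqrt(663)/ 79464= 0.00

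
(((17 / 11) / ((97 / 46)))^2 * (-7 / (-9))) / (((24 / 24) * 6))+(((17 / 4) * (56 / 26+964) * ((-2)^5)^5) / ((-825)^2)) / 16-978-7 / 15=-680851911151979 / 49951204875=-13630.34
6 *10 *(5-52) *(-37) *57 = 5947380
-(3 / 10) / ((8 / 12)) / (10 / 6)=-27 / 100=-0.27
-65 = -65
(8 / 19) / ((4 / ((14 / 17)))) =28 / 323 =0.09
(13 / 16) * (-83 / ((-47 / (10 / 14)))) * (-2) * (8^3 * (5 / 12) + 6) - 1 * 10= -5515 / 12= -459.58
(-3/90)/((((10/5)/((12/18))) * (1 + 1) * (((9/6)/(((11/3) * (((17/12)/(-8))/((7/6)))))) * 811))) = 187/73573920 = 0.00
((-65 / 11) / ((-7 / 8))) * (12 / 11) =6240 / 847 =7.37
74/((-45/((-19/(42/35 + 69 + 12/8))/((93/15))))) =14060/200043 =0.07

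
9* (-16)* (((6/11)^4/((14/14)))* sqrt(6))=-186624* sqrt(6)/14641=-31.22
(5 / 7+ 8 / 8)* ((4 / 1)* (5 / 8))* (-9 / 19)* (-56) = 2160 / 19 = 113.68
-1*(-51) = 51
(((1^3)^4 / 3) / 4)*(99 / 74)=33 / 296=0.11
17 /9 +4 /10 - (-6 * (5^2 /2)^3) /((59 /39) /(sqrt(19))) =103 /45 +1828125 * sqrt(19) /236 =33767.59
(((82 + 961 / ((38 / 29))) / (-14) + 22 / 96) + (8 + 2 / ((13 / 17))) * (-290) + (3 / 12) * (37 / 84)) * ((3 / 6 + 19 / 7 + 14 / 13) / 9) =-33881495857 / 22656816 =-1495.42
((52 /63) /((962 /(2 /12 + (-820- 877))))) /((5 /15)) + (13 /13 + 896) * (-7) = -14646530 /2331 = -6283.37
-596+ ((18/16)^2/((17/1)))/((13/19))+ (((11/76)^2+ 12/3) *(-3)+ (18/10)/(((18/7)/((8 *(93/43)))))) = -654107788439/1097786560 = -595.84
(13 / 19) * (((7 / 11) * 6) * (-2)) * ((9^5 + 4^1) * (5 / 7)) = -46061340 / 209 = -220389.19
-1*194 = -194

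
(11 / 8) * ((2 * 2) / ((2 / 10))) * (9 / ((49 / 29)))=14355 / 98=146.48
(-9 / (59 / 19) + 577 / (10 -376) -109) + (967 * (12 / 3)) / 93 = -48119761 / 669414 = -71.88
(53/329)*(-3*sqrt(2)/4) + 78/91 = 6/7 - 159*sqrt(2)/1316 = 0.69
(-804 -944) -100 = -1848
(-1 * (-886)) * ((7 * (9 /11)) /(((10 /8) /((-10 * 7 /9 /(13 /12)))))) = -4167744 /143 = -29145.06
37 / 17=2.18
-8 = -8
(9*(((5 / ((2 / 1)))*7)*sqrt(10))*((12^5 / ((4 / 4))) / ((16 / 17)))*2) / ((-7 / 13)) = -154664640*sqrt(10) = -489092535.89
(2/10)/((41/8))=8/205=0.04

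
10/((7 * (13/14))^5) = 320/371293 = 0.00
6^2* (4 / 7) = 144 / 7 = 20.57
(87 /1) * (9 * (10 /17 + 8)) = 114318 /17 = 6724.59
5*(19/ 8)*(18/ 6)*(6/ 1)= 855/ 4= 213.75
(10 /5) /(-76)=-1 /38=-0.03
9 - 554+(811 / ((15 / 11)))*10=16207 / 3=5402.33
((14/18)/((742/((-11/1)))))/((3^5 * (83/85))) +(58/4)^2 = 8090933663/38482452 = 210.25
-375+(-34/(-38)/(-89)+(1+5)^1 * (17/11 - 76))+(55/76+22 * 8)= -47991595/74404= -645.01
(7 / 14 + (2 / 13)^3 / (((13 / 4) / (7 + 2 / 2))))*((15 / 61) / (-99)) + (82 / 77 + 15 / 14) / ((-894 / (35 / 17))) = -0.01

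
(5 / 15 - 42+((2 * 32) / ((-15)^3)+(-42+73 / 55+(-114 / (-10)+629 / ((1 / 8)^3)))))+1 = 11953434796 / 37125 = 321978.04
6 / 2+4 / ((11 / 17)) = 101 / 11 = 9.18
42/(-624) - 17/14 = -933/728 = -1.28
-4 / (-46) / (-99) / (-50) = 1 / 56925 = 0.00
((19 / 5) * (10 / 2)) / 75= 19 / 75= 0.25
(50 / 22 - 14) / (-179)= 0.07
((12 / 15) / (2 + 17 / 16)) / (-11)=-0.02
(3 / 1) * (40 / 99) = 40 / 33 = 1.21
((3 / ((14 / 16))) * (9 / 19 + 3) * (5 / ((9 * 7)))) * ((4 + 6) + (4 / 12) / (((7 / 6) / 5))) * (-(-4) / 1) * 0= 0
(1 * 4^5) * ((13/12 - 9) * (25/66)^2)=-3800000/3267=-1163.15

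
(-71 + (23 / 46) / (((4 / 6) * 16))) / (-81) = 4541 / 5184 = 0.88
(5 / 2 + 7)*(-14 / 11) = -133 / 11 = -12.09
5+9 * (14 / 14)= 14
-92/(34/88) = -4048/17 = -238.12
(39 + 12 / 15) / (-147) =-199 / 735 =-0.27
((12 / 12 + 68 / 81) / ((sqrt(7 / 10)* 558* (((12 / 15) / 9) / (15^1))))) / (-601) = -3725* sqrt(70) / 28170072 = -0.00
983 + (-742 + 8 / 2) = 245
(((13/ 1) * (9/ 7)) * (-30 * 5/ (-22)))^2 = 77000625/ 5929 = 12987.12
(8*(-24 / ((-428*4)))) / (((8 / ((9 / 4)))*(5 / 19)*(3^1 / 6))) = 513 / 2140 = 0.24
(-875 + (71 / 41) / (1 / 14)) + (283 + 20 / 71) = -567.47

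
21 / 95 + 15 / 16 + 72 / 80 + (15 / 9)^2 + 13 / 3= 125441 / 13680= 9.17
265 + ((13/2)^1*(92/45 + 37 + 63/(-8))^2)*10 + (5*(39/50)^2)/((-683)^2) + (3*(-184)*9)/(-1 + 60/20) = 18418437120859141/302284872000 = 60930.73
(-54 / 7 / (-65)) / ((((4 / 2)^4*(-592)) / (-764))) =5157 / 538720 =0.01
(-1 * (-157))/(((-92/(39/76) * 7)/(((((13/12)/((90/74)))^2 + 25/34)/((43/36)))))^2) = 31096762849964773/190443047052188160000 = 0.00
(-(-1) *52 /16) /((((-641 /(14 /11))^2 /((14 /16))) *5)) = 4459 /1988664040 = 0.00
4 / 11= 0.36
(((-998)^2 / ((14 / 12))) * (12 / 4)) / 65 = 17928072 / 455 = 39402.36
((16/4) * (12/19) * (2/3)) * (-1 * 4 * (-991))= 126848/19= 6676.21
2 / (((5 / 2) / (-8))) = -32 / 5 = -6.40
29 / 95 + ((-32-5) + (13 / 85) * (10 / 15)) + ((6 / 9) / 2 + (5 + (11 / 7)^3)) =-15166447 / 553945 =-27.38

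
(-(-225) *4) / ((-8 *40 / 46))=-1035 / 8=-129.38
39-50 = -11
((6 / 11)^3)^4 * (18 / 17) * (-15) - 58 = -3095078110677626 / 53353282404257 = -58.01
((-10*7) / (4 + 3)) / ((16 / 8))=-5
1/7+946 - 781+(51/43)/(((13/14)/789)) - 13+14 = 4593539/3913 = 1173.92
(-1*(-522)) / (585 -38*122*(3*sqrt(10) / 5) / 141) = 113739624*sqrt(10) / 3736890133 + 3372811650 / 3736890133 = 1.00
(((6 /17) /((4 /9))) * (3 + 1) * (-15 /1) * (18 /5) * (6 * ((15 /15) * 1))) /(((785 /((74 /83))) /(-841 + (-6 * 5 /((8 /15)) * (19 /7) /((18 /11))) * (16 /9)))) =1176.92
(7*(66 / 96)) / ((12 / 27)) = 693 / 64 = 10.83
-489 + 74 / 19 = -9217 / 19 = -485.11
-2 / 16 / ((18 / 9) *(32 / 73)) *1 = -0.14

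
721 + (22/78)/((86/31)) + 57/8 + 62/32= 19591765/26832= 730.16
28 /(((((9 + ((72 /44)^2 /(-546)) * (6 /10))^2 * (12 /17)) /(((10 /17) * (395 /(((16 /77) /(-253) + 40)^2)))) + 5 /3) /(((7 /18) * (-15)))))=-1113215402532102563443750 /2692944976451516989812227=-0.41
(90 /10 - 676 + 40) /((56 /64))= -716.57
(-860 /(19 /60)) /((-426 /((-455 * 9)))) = -26106.00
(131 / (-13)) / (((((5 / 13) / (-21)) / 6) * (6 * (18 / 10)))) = 917 / 3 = 305.67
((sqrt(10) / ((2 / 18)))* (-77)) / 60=-231* sqrt(10) / 20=-36.52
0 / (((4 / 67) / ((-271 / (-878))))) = 0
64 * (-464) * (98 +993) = -32398336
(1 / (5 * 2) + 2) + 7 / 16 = 203 / 80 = 2.54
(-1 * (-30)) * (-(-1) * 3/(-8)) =-45/4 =-11.25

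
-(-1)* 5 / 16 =5 / 16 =0.31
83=83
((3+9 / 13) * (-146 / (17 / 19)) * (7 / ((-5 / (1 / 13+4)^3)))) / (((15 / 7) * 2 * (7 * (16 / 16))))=23127148688 / 12138425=1905.28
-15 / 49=-0.31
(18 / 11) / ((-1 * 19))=-18 / 209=-0.09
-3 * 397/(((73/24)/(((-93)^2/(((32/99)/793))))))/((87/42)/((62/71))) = -526461999726663/150307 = -3502578055.09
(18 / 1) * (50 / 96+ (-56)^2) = 451659 / 8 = 56457.38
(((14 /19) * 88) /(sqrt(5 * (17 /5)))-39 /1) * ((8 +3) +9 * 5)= -2184 +68992 * sqrt(17) /323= -1303.31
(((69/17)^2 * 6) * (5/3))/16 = 23805/2312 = 10.30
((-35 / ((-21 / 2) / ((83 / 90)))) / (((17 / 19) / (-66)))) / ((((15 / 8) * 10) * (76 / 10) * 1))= -3652 / 2295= -1.59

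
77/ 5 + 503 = 518.40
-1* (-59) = 59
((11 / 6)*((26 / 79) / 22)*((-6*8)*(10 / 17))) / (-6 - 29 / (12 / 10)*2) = 3120 / 218909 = 0.01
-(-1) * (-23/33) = -23/33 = -0.70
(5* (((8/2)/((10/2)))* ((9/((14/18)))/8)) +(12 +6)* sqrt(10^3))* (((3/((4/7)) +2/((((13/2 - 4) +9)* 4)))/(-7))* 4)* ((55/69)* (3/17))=-4821300* sqrt(10)/62951 - 2169585/881314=-244.65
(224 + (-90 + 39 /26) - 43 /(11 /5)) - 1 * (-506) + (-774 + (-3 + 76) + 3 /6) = -864 /11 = -78.55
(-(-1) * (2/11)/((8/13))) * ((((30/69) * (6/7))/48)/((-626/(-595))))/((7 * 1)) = 5525/17738336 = 0.00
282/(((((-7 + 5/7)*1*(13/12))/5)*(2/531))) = -7861455/143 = -54975.21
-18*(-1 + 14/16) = 9/4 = 2.25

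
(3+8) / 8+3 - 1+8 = 91 / 8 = 11.38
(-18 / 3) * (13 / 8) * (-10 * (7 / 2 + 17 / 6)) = 1235 / 2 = 617.50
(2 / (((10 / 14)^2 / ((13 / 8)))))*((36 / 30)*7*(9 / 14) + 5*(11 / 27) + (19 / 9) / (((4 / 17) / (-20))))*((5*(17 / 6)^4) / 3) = -1235424006817 / 10497600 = -117686.33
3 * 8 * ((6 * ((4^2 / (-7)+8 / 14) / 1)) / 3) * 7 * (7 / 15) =-1344 / 5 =-268.80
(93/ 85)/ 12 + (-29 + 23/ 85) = -9737/ 340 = -28.64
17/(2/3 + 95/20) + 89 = 92.14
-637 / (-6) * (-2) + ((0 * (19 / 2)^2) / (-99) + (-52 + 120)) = -433 / 3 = -144.33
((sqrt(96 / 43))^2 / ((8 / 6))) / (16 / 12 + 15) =216 / 2107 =0.10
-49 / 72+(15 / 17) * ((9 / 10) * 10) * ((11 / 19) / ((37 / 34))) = 179393 / 50616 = 3.54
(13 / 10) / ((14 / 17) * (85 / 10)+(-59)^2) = 13 / 34880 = 0.00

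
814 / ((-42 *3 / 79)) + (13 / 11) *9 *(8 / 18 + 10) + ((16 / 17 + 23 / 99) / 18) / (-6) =-508029517 / 1272348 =-399.29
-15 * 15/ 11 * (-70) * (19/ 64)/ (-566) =-149625/ 199232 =-0.75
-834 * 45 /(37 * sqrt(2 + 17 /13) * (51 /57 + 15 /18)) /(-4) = 1069605 * sqrt(559) /313427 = 80.69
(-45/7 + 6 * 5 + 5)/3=200/21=9.52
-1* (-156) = 156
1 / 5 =0.20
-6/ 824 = -3/ 412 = -0.01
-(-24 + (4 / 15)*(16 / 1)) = 296 / 15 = 19.73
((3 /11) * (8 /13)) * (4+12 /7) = 960 /1001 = 0.96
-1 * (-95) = 95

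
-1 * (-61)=61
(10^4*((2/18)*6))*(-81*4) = -2160000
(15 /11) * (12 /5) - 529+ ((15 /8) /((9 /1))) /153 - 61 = -23699033 /40392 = -586.73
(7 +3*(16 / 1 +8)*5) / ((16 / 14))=2569 / 8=321.12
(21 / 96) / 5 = 7 / 160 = 0.04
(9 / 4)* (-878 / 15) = -1317 / 10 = -131.70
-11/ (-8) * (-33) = -363/ 8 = -45.38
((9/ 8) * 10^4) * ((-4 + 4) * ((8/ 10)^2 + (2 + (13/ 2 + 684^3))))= 0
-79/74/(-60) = 79/4440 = 0.02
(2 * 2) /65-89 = -5781 /65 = -88.94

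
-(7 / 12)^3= -343 / 1728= -0.20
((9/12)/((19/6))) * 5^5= 28125/38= 740.13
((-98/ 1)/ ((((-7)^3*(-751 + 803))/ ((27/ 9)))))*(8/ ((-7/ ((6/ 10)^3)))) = -324/ 79625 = -0.00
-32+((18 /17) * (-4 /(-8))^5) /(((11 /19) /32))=-5642 /187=-30.17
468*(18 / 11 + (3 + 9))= 70200 / 11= 6381.82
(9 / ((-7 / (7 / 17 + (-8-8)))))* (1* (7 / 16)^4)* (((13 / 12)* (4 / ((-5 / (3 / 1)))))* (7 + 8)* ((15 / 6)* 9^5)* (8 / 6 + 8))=-21978925011225 / 557056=-39455503.60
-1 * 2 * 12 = -24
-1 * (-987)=987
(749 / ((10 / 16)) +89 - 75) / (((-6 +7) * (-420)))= -433 / 150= -2.89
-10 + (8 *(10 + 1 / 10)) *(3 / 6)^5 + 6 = -59 / 40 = -1.48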